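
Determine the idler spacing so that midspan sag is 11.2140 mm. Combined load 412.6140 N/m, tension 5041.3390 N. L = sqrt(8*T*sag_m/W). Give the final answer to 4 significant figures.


sag = 11.2140/1000 = 0.011214 m
L = sqrt(8 * 5041.3390 * 0.011214 / 412.6140)
L = 1.047 m


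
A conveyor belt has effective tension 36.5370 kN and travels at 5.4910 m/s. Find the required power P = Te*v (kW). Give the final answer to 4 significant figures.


P = Te * v = 36.5370 * 5.4910
P = 200.6 kW


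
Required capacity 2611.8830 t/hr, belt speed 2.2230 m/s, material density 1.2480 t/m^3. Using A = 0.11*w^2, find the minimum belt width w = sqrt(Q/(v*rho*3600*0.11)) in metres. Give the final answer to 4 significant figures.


A_req = 2611.8830 / (2.2230 * 1.2480 * 3600) = 0.261515 m^2
w = sqrt(0.261515 / 0.11)
w = 1.542 m


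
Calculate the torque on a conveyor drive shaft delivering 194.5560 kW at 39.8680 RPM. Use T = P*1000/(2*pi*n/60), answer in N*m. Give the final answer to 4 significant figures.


omega = 2*pi*39.8680/60 = 4.17497 rad/s
T = 194.5560*1000 / 4.17497
T = 46600 N*m


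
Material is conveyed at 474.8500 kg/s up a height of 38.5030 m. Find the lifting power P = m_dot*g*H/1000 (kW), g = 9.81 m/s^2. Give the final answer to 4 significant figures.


P = 474.8500 * 9.81 * 38.5030 / 1000
P = 179.4 kW


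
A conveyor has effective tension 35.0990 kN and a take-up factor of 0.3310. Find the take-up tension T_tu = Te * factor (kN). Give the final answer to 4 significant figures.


T_tu = 35.0990 * 0.3310
T_tu = 11.62 kN


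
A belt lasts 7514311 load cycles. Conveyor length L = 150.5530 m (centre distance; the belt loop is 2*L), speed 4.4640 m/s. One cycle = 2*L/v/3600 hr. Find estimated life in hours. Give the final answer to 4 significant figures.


cycle_time = 2 * 150.5530 / 4.4640 / 3600 = 0.0187367 hr
life = 7514311 * 0.0187367 = 140800 hours


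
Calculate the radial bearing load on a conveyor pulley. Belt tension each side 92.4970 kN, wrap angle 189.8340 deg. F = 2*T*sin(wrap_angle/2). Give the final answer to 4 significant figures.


F = 2 * 92.4970 * sin(189.8340/2 deg)
F = 184.3 kN


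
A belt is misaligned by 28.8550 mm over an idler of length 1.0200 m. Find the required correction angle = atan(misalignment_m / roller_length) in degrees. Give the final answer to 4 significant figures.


misalign_m = 28.8550 / 1000 = 0.028855 m
angle = atan(0.028855 / 1.0200)
angle = 1.620 deg


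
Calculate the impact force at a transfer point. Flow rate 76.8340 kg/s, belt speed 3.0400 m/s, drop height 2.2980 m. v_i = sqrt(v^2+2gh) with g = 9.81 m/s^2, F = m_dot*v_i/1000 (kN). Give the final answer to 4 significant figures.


v_i = sqrt(3.0400^2 + 2*9.81*2.2980) = 7.37078 m/s
F = 76.8340 * 7.37078 / 1000
F = 0.5663 kN


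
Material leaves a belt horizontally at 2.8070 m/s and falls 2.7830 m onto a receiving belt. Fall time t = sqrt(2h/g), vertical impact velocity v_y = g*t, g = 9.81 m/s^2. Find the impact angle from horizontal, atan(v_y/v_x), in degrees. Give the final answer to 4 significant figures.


t = sqrt(2*2.7830/9.81) = 0.753246 s
v_y = 9.81 * 0.753246 = 7.38934 m/s
angle = atan(7.38934 / 2.8070) = 69.20 deg


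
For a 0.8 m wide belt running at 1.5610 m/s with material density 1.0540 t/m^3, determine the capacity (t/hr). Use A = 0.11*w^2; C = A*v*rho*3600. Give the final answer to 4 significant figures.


A = 0.11 * 0.8^2 = 0.0704 m^2
C = 0.0704 * 1.5610 * 1.0540 * 3600
C = 417.0 t/hr


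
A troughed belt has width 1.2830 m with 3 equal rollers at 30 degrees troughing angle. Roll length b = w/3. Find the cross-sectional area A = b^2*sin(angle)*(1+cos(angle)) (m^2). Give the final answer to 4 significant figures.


b = 1.2830/3 = 0.427667 m
A = 0.427667^2 * sin(30 deg) * (1 + cos(30 deg))
A = 0.1706 m^2


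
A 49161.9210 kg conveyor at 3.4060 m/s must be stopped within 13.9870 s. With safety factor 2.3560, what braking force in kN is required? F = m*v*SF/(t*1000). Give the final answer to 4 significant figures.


F = 49161.9210 * 3.4060 / 13.9870 * 2.3560 / 1000
F = 28.20 kN


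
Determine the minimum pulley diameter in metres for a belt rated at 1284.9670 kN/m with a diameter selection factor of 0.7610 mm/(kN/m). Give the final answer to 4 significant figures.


D = 1284.9670 * 0.7610 / 1000
D = 0.9779 m


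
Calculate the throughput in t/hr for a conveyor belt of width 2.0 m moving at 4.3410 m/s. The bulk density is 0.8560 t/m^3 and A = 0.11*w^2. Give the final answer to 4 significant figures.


A = 0.11 * 2.0^2 = 0.44 m^2
C = 0.44 * 4.3410 * 0.8560 * 3600
C = 5886 t/hr


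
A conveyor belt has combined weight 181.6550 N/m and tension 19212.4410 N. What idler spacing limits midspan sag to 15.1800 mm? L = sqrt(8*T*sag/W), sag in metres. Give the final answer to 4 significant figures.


sag = 15.1800/1000 = 0.015180 m
L = sqrt(8 * 19212.4410 * 0.015180 / 181.6550)
L = 3.584 m


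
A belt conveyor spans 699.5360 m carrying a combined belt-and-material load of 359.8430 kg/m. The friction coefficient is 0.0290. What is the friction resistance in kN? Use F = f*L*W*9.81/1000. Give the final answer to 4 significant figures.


F = 0.0290 * 699.5360 * 359.8430 * 9.81 / 1000
F = 71.61 kN


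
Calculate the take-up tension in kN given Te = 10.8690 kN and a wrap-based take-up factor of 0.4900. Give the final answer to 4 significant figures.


T_tu = 10.8690 * 0.4900
T_tu = 5.326 kN


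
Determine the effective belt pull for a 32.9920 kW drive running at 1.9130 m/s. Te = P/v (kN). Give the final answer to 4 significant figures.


Te = P / v = 32.9920 / 1.9130
Te = 17.25 kN


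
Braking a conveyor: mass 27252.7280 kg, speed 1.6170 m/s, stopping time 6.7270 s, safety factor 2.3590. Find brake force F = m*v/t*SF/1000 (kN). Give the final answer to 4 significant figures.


F = 27252.7280 * 1.6170 / 6.7270 * 2.3590 / 1000
F = 15.45 kN


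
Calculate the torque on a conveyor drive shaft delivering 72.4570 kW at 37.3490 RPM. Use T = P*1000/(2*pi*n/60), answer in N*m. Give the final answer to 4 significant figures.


omega = 2*pi*37.3490/60 = 3.91118 rad/s
T = 72.4570*1000 / 3.91118
T = 18530 N*m


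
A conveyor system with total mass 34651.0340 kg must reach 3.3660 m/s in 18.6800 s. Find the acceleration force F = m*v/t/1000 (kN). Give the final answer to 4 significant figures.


F = 34651.0340 * 3.3660 / 18.6800 / 1000
F = 6.244 kN


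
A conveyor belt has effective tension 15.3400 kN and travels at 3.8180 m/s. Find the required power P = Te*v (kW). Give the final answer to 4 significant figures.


P = Te * v = 15.3400 * 3.8180
P = 58.57 kW


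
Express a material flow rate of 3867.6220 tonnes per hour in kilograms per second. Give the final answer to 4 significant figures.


m_dot = 3867.6220 * 1000 / 3600
m_dot = 1074 kg/s


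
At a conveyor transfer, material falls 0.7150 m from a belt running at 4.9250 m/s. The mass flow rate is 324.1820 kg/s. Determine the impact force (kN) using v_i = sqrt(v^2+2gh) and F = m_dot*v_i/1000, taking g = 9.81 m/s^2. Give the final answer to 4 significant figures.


v_i = sqrt(4.9250^2 + 2*9.81*0.7150) = 6.1874 m/s
F = 324.1820 * 6.1874 / 1000
F = 2.006 kN


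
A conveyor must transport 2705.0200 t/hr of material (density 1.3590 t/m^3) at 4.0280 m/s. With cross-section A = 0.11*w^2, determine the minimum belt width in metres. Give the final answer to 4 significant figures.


A_req = 2705.0200 / (4.0280 * 1.3590 * 3600) = 0.137265 m^2
w = sqrt(0.137265 / 0.11)
w = 1.117 m


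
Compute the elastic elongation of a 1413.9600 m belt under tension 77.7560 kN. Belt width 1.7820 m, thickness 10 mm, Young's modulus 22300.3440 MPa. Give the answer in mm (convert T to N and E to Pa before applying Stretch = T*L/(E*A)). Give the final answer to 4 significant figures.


A = 1.7820 * 0.01 = 0.01782 m^2
Stretch = 77.7560*1000 * 1413.9600 / (22300.3440e6 * 0.01782) * 1000
Stretch = 276.7 mm


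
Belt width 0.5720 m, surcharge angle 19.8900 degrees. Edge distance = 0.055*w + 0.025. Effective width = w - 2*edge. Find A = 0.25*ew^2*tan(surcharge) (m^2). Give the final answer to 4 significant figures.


edge = 0.055*0.5720 + 0.025 = 0.05646 m
ew = 0.5720 - 2*0.05646 = 0.45908 m
A = 0.25 * 0.45908^2 * tan(19.8900 deg)
A = 0.01906 m^2


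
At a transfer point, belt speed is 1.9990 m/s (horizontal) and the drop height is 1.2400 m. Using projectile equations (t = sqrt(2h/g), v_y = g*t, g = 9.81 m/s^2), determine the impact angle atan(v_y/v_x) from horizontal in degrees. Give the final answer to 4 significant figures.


t = sqrt(2*1.2400/9.81) = 0.502795 s
v_y = 9.81 * 0.502795 = 4.93242 m/s
angle = atan(4.93242 / 1.9990) = 67.94 deg


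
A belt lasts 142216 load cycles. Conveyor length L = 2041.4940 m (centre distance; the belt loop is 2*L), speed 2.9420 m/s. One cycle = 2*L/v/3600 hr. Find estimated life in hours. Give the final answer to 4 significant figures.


cycle_time = 2 * 2041.4940 / 2.9420 / 3600 = 0.385508 hr
life = 142216 * 0.385508 = 54830 hours


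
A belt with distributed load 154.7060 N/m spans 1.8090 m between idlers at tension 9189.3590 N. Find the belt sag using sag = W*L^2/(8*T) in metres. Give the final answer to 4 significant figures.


sag = 154.7060 * 1.8090^2 / (8 * 9189.3590)
sag = 0.006887 m


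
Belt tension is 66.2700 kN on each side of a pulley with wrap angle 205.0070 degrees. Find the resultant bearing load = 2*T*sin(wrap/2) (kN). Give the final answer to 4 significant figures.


F = 2 * 66.2700 * sin(205.0070/2 deg)
F = 129.4 kN


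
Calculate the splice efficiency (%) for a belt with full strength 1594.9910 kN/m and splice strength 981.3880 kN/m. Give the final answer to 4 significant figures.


Eff = 981.3880 / 1594.9910 * 100
Eff = 61.53 %


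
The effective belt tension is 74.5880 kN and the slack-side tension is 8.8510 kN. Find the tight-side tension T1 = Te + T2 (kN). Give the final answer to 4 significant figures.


T1 = Te + T2 = 74.5880 + 8.8510
T1 = 83.44 kN


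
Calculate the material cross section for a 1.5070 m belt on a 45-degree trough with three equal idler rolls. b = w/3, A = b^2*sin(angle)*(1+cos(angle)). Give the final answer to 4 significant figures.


b = 1.5070/3 = 0.502333 m
A = 0.502333^2 * sin(45 deg) * (1 + cos(45 deg))
A = 0.3046 m^2


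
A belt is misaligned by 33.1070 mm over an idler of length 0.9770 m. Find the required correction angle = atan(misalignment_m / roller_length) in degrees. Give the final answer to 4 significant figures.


misalign_m = 33.1070 / 1000 = 0.033107 m
angle = atan(0.033107 / 0.9770)
angle = 1.941 deg


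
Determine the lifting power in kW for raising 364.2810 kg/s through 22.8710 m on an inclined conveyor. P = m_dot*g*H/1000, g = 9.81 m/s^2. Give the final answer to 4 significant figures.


P = 364.2810 * 9.81 * 22.8710 / 1000
P = 81.73 kW


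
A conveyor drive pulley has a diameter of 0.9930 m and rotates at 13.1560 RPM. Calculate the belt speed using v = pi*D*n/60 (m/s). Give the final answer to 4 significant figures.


v = pi * 0.9930 * 13.1560 / 60
v = 0.6840 m/s


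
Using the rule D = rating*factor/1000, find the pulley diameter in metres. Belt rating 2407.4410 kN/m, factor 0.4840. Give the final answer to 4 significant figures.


D = 2407.4410 * 0.4840 / 1000
D = 1.165 m


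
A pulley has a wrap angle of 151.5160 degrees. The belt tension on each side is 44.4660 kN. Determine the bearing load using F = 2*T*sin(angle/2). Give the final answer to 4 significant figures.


F = 2 * 44.4660 * sin(151.5160/2 deg)
F = 86.20 kN


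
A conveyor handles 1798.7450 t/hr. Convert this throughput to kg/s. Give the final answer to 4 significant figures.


m_dot = 1798.7450 * 1000 / 3600
m_dot = 499.7 kg/s


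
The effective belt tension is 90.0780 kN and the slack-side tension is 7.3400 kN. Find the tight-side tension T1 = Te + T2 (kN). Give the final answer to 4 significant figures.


T1 = Te + T2 = 90.0780 + 7.3400
T1 = 97.42 kN


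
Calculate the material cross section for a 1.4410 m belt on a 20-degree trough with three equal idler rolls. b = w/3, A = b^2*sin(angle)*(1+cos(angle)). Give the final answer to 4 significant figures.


b = 1.4410/3 = 0.480333 m
A = 0.480333^2 * sin(20 deg) * (1 + cos(20 deg))
A = 0.1531 m^2


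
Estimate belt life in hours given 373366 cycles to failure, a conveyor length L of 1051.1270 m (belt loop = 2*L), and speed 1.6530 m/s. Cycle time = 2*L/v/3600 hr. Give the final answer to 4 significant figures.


cycle_time = 2 * 1051.1270 / 1.6530 / 3600 = 0.353273 hr
life = 373366 * 0.353273 = 131900 hours


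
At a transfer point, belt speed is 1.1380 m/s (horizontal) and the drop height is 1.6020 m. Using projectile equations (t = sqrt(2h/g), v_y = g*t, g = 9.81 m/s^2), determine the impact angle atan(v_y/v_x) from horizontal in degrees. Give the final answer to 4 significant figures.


t = sqrt(2*1.6020/9.81) = 0.571494 s
v_y = 9.81 * 0.571494 = 5.60636 m/s
angle = atan(5.60636 / 1.1380) = 78.53 deg


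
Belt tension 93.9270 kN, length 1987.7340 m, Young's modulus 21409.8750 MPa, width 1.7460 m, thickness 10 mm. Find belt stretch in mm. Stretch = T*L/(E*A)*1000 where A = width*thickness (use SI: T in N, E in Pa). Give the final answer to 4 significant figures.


A = 1.7460 * 0.01 = 0.01746 m^2
Stretch = 93.9270*1000 * 1987.7340 / (21409.8750e6 * 0.01746) * 1000
Stretch = 499.4 mm


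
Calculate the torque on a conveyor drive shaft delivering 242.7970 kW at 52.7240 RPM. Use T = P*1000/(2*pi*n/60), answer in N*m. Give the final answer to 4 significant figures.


omega = 2*pi*52.7240/60 = 5.52124 rad/s
T = 242.7970*1000 / 5.52124
T = 43980 N*m


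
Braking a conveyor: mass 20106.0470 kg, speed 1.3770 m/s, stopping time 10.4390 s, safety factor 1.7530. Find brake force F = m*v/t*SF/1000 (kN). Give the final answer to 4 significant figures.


F = 20106.0470 * 1.3770 / 10.4390 * 1.7530 / 1000
F = 4.649 kN


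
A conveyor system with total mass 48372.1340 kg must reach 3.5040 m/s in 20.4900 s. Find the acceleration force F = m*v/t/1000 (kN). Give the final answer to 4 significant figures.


F = 48372.1340 * 3.5040 / 20.4900 / 1000
F = 8.272 kN


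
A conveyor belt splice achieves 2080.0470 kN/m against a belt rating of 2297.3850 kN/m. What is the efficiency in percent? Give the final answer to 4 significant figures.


Eff = 2080.0470 / 2297.3850 * 100
Eff = 90.54 %


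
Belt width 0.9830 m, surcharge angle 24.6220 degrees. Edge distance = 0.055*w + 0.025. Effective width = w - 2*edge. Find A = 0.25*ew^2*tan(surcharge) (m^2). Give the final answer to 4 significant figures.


edge = 0.055*0.9830 + 0.025 = 0.079065 m
ew = 0.9830 - 2*0.079065 = 0.82487 m
A = 0.25 * 0.82487^2 * tan(24.6220 deg)
A = 0.07796 m^2


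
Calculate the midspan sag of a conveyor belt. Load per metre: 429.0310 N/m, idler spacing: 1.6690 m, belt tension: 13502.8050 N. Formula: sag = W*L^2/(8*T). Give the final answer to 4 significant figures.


sag = 429.0310 * 1.6690^2 / (8 * 13502.8050)
sag = 0.01106 m


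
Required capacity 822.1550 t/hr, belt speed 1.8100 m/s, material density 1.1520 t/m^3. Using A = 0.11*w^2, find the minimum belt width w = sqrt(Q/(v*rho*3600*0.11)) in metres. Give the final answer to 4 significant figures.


A_req = 822.1550 / (1.8100 * 1.1520 * 3600) = 0.109527 m^2
w = sqrt(0.109527 / 0.11)
w = 0.9978 m


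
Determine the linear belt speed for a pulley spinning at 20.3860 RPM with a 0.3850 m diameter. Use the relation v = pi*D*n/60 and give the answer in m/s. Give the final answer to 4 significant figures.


v = pi * 0.3850 * 20.3860 / 60
v = 0.4110 m/s


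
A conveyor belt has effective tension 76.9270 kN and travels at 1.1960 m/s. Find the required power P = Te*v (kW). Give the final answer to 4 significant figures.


P = Te * v = 76.9270 * 1.1960
P = 92.00 kW


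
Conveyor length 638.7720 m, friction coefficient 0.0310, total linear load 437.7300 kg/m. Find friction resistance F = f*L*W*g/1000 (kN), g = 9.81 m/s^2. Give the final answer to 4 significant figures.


F = 0.0310 * 638.7720 * 437.7300 * 9.81 / 1000
F = 85.03 kN


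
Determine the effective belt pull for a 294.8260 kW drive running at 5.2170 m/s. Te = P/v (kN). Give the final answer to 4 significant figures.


Te = P / v = 294.8260 / 5.2170
Te = 56.51 kN


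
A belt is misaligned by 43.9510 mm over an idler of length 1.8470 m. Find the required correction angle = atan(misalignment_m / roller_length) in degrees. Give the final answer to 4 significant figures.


misalign_m = 43.9510 / 1000 = 0.043951 m
angle = atan(0.043951 / 1.8470)
angle = 1.363 deg


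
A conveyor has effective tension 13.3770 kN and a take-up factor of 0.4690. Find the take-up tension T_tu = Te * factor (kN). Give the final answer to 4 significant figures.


T_tu = 13.3770 * 0.4690
T_tu = 6.274 kN


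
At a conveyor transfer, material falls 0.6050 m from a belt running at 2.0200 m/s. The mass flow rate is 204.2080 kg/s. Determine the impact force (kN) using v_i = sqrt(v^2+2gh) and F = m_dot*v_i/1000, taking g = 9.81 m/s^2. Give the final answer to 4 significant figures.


v_i = sqrt(2.0200^2 + 2*9.81*0.6050) = 3.99381 m/s
F = 204.2080 * 3.99381 / 1000
F = 0.8156 kN


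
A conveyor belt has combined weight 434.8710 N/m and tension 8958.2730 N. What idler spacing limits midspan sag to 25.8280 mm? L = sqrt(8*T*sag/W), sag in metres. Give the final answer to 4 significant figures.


sag = 25.8280/1000 = 0.025828 m
L = sqrt(8 * 8958.2730 * 0.025828 / 434.8710)
L = 2.063 m


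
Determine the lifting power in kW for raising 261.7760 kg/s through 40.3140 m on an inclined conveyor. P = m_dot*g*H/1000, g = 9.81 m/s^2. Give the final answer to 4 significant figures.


P = 261.7760 * 9.81 * 40.3140 / 1000
P = 103.5 kW


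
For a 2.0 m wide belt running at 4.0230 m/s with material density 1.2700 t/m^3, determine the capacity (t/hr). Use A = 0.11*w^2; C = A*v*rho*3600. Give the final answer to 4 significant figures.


A = 0.11 * 2.0^2 = 0.44 m^2
C = 0.44 * 4.0230 * 1.2700 * 3600
C = 8093 t/hr


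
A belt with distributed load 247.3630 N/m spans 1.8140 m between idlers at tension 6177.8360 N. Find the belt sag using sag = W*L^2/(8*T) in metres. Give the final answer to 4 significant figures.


sag = 247.3630 * 1.8140^2 / (8 * 6177.8360)
sag = 0.01647 m


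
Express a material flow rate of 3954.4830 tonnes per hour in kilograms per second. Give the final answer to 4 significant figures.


m_dot = 3954.4830 * 1000 / 3600
m_dot = 1098 kg/s


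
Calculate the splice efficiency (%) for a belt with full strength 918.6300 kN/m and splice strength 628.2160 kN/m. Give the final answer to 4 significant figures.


Eff = 628.2160 / 918.6300 * 100
Eff = 68.39 %


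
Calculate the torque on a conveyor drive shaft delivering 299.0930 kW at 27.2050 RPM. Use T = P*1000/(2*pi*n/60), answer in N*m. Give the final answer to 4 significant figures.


omega = 2*pi*27.2050/60 = 2.8489 rad/s
T = 299.0930*1000 / 2.8489
T = 105000 N*m


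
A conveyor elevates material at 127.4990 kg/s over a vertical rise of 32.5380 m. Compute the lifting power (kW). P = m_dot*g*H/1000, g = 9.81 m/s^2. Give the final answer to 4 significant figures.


P = 127.4990 * 9.81 * 32.5380 / 1000
P = 40.70 kW


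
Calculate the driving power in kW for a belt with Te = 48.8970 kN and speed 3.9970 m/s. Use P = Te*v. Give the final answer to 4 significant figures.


P = Te * v = 48.8970 * 3.9970
P = 195.4 kW


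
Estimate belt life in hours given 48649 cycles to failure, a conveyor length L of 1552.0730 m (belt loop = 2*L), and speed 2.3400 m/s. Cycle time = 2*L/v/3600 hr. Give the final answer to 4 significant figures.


cycle_time = 2 * 1552.0730 / 2.3400 / 3600 = 0.368488 hr
life = 48649 * 0.368488 = 17930 hours


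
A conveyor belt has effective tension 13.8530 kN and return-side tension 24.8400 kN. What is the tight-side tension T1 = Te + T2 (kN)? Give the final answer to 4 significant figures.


T1 = Te + T2 = 13.8530 + 24.8400
T1 = 38.69 kN


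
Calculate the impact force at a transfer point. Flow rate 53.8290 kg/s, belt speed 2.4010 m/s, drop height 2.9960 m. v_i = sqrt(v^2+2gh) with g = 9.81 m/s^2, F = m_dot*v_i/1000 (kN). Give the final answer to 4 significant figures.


v_i = sqrt(2.4010^2 + 2*9.81*2.9960) = 8.03407 m/s
F = 53.8290 * 8.03407 / 1000
F = 0.4325 kN


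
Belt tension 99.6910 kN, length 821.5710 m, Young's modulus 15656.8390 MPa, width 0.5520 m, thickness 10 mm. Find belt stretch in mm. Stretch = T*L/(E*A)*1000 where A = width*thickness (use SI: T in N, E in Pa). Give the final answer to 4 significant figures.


A = 0.5520 * 0.01 = 0.00552 m^2
Stretch = 99.6910*1000 * 821.5710 / (15656.8390e6 * 0.00552) * 1000
Stretch = 947.7 mm


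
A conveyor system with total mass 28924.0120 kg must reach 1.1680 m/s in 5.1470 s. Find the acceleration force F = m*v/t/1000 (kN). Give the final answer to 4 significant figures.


F = 28924.0120 * 1.1680 / 5.1470 / 1000
F = 6.564 kN


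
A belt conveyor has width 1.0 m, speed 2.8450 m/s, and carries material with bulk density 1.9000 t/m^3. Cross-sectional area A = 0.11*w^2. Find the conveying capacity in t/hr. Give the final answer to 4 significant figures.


A = 0.11 * 1.0^2 = 0.11 m^2
C = 0.11 * 2.8450 * 1.9000 * 3600
C = 2141 t/hr


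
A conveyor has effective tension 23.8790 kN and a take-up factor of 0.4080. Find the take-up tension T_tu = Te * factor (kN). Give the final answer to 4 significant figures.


T_tu = 23.8790 * 0.4080
T_tu = 9.743 kN


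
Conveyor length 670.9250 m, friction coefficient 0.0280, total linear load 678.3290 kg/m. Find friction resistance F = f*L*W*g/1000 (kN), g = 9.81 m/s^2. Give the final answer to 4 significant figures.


F = 0.0280 * 670.9250 * 678.3290 * 9.81 / 1000
F = 125.0 kN


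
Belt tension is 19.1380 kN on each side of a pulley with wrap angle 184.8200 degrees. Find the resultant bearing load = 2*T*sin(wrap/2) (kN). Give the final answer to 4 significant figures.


F = 2 * 19.1380 * sin(184.8200/2 deg)
F = 38.24 kN


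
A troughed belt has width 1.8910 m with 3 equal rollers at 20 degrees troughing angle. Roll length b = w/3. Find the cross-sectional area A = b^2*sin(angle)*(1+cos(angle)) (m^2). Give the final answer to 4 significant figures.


b = 1.8910/3 = 0.630333 m
A = 0.630333^2 * sin(20 deg) * (1 + cos(20 deg))
A = 0.2636 m^2


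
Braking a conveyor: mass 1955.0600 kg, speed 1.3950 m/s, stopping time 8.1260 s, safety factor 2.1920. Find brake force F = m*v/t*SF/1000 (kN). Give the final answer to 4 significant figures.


F = 1955.0600 * 1.3950 / 8.1260 * 2.1920 / 1000
F = 0.7357 kN


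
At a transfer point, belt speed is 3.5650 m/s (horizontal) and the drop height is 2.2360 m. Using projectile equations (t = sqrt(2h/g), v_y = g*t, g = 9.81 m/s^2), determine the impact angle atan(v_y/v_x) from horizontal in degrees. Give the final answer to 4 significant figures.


t = sqrt(2*2.2360/9.81) = 0.675175 s
v_y = 9.81 * 0.675175 = 6.62347 m/s
angle = atan(6.62347 / 3.5650) = 61.71 deg


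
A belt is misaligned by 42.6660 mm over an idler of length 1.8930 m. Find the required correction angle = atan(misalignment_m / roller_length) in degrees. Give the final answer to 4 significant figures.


misalign_m = 42.6660 / 1000 = 0.042666 m
angle = atan(0.042666 / 1.8930)
angle = 1.291 deg


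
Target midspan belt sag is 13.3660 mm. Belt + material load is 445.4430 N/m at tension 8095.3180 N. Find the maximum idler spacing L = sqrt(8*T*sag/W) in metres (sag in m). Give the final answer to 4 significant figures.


sag = 13.3660/1000 = 0.013366 m
L = sqrt(8 * 8095.3180 * 0.013366 / 445.4430)
L = 1.394 m


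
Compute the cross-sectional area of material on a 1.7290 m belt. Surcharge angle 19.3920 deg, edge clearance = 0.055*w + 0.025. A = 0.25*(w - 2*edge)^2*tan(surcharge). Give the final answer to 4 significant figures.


edge = 0.055*1.7290 + 0.025 = 0.120095 m
ew = 1.7290 - 2*0.120095 = 1.48881 m
A = 0.25 * 1.48881^2 * tan(19.3920 deg)
A = 0.1951 m^2


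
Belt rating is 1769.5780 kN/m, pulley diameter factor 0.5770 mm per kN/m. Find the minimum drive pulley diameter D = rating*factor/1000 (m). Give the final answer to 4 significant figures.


D = 1769.5780 * 0.5770 / 1000
D = 1.021 m


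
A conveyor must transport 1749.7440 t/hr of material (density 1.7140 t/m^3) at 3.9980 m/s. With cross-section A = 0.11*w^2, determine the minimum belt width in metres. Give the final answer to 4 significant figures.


A_req = 1749.7440 / (3.9980 * 1.7140 * 3600) = 0.0709281 m^2
w = sqrt(0.0709281 / 0.11)
w = 0.8030 m


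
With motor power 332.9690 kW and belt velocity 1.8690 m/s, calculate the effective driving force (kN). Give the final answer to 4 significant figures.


Te = P / v = 332.9690 / 1.8690
Te = 178.2 kN


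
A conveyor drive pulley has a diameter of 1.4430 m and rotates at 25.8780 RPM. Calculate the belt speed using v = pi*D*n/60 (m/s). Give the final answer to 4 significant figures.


v = pi * 1.4430 * 25.8780 / 60
v = 1.955 m/s


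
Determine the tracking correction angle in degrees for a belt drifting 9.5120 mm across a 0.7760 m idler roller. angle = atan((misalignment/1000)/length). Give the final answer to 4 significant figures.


misalign_m = 9.5120 / 1000 = 0.009512 m
angle = atan(0.009512 / 0.7760)
angle = 0.7023 deg


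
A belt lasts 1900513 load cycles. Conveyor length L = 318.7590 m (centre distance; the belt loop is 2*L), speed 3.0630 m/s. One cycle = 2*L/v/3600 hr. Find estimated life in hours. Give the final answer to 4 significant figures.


cycle_time = 2 * 318.7590 / 3.0630 / 3600 = 0.0578153 hr
life = 1900513 * 0.0578153 = 109900 hours


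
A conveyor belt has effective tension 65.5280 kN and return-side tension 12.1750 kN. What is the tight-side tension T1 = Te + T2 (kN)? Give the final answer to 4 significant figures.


T1 = Te + T2 = 65.5280 + 12.1750
T1 = 77.70 kN


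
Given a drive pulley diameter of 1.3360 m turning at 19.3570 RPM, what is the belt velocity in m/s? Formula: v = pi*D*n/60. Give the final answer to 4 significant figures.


v = pi * 1.3360 * 19.3570 / 60
v = 1.354 m/s


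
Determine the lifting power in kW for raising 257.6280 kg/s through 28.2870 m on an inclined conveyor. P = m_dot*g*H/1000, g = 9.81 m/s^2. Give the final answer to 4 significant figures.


P = 257.6280 * 9.81 * 28.2870 / 1000
P = 71.49 kW


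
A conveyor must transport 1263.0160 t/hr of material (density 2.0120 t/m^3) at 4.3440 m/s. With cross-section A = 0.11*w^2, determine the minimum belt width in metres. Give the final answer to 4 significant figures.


A_req = 1263.0160 / (4.3440 * 2.0120 * 3600) = 0.040141 m^2
w = sqrt(0.040141 / 0.11)
w = 0.6041 m


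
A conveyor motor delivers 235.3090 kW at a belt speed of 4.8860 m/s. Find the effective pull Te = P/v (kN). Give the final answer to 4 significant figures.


Te = P / v = 235.3090 / 4.8860
Te = 48.16 kN


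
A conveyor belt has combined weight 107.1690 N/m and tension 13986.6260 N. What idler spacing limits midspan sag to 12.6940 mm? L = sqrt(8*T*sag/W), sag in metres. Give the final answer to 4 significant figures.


sag = 12.6940/1000 = 0.012694 m
L = sqrt(8 * 13986.6260 * 0.012694 / 107.1690)
L = 3.641 m


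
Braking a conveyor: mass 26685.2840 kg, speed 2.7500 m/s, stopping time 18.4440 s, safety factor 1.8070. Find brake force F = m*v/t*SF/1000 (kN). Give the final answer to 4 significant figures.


F = 26685.2840 * 2.7500 / 18.4440 * 1.8070 / 1000
F = 7.190 kN


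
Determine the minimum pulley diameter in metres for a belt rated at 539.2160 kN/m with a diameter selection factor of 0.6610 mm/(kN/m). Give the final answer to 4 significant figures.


D = 539.2160 * 0.6610 / 1000
D = 0.3564 m


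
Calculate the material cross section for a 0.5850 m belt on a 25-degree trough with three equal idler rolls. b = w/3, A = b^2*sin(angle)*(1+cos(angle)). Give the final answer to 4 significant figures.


b = 0.5850/3 = 0.195 m
A = 0.195^2 * sin(25 deg) * (1 + cos(25 deg))
A = 0.03063 m^2


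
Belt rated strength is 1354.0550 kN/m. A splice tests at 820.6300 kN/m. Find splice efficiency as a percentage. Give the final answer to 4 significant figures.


Eff = 820.6300 / 1354.0550 * 100
Eff = 60.61 %


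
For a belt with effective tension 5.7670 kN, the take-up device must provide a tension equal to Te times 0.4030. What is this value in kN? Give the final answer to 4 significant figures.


T_tu = 5.7670 * 0.4030
T_tu = 2.324 kN


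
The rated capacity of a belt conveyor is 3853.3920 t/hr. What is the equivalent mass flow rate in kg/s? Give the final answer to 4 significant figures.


m_dot = 3853.3920 * 1000 / 3600
m_dot = 1070 kg/s


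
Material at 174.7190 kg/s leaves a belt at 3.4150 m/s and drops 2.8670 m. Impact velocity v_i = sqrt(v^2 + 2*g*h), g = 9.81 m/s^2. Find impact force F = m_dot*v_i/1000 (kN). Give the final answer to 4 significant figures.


v_i = sqrt(3.4150^2 + 2*9.81*2.8670) = 8.24092 m/s
F = 174.7190 * 8.24092 / 1000
F = 1.440 kN


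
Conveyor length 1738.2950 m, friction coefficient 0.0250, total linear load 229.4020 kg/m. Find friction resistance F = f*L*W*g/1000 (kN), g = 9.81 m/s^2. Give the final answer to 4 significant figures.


F = 0.0250 * 1738.2950 * 229.4020 * 9.81 / 1000
F = 97.80 kN


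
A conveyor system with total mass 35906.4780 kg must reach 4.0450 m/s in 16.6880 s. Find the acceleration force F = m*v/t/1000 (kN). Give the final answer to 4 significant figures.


F = 35906.4780 * 4.0450 / 16.6880 / 1000
F = 8.703 kN


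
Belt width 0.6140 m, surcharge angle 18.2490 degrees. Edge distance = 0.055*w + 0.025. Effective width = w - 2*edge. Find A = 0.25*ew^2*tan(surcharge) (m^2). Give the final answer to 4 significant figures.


edge = 0.055*0.6140 + 0.025 = 0.05877 m
ew = 0.6140 - 2*0.05877 = 0.49646 m
A = 0.25 * 0.49646^2 * tan(18.2490 deg)
A = 0.02032 m^2


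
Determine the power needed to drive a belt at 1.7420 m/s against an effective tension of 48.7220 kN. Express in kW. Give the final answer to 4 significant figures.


P = Te * v = 48.7220 * 1.7420
P = 84.87 kW


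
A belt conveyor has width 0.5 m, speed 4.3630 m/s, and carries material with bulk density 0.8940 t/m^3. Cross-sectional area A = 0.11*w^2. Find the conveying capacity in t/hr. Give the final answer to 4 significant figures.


A = 0.11 * 0.5^2 = 0.0275 m^2
C = 0.0275 * 4.3630 * 0.8940 * 3600
C = 386.2 t/hr


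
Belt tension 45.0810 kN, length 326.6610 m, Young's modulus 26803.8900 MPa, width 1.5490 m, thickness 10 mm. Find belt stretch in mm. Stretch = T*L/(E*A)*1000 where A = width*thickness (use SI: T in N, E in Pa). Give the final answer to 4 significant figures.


A = 1.5490 * 0.01 = 0.01549 m^2
Stretch = 45.0810*1000 * 326.6610 / (26803.8900e6 * 0.01549) * 1000
Stretch = 35.47 mm


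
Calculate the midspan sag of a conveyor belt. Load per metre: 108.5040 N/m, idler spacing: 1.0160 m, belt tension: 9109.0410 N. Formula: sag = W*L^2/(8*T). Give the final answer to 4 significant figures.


sag = 108.5040 * 1.0160^2 / (8 * 9109.0410)
sag = 0.001537 m


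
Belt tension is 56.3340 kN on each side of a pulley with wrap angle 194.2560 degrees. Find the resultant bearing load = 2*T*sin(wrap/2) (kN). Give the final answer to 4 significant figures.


F = 2 * 56.3340 * sin(194.2560/2 deg)
F = 111.8 kN


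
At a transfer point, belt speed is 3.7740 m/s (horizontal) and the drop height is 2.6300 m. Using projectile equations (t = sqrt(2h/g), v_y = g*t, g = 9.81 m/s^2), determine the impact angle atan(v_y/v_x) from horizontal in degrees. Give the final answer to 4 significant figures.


t = sqrt(2*2.6300/9.81) = 0.732248 s
v_y = 9.81 * 0.732248 = 7.18335 m/s
angle = atan(7.18335 / 3.7740) = 62.28 deg


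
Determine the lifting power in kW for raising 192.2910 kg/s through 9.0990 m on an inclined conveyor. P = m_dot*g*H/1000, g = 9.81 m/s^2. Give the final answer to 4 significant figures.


P = 192.2910 * 9.81 * 9.0990 / 1000
P = 17.16 kW


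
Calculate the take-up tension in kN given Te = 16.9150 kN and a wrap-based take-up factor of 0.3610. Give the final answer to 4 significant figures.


T_tu = 16.9150 * 0.3610
T_tu = 6.106 kN


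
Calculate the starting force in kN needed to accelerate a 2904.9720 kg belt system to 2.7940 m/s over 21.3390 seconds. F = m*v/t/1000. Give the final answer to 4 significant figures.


F = 2904.9720 * 2.7940 / 21.3390 / 1000
F = 0.3804 kN


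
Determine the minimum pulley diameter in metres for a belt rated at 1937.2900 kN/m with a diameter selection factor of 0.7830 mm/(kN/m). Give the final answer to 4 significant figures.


D = 1937.2900 * 0.7830 / 1000
D = 1.517 m


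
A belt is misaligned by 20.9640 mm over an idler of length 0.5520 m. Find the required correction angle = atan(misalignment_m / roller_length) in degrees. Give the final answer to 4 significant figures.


misalign_m = 20.9640 / 1000 = 0.020964 m
angle = atan(0.020964 / 0.5520)
angle = 2.175 deg


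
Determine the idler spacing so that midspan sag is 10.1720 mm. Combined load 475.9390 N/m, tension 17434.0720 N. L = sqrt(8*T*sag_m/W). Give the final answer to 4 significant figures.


sag = 10.1720/1000 = 0.010172 m
L = sqrt(8 * 17434.0720 * 0.010172 / 475.9390)
L = 1.727 m


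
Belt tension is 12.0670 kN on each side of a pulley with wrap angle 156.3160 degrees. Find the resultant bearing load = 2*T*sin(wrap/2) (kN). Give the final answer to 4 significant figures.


F = 2 * 12.0670 * sin(156.3160/2 deg)
F = 23.62 kN


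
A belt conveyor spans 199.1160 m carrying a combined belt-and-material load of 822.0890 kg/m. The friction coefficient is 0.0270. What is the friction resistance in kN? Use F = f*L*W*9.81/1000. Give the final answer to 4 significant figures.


F = 0.0270 * 199.1160 * 822.0890 * 9.81 / 1000
F = 43.36 kN


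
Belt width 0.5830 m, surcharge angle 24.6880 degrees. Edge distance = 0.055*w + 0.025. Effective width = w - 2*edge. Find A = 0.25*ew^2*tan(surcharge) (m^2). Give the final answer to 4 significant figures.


edge = 0.055*0.5830 + 0.025 = 0.057065 m
ew = 0.5830 - 2*0.057065 = 0.46887 m
A = 0.25 * 0.46887^2 * tan(24.6880 deg)
A = 0.02526 m^2


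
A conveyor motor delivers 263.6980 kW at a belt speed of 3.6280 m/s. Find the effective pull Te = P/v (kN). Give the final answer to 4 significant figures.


Te = P / v = 263.6980 / 3.6280
Te = 72.68 kN


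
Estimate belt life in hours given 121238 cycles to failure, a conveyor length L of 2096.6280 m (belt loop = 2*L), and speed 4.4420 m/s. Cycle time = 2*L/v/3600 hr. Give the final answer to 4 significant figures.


cycle_time = 2 * 2096.6280 / 4.4420 / 3600 = 0.262223 hr
life = 121238 * 0.262223 = 31790 hours


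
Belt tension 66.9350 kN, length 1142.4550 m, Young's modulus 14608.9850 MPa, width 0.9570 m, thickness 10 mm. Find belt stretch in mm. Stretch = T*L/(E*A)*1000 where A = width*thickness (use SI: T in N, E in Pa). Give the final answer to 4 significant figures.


A = 0.9570 * 0.01 = 0.00957 m^2
Stretch = 66.9350*1000 * 1142.4550 / (14608.9850e6 * 0.00957) * 1000
Stretch = 547.0 mm


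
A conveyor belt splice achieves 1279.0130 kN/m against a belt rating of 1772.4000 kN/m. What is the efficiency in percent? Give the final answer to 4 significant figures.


Eff = 1279.0130 / 1772.4000 * 100
Eff = 72.16 %


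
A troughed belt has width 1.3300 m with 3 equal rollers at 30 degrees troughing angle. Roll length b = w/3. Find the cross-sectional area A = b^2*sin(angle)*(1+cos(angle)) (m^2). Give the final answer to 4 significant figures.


b = 1.3300/3 = 0.443333 m
A = 0.443333^2 * sin(30 deg) * (1 + cos(30 deg))
A = 0.1834 m^2


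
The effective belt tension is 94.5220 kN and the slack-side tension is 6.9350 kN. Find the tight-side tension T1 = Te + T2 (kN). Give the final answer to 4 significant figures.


T1 = Te + T2 = 94.5220 + 6.9350
T1 = 101.5 kN


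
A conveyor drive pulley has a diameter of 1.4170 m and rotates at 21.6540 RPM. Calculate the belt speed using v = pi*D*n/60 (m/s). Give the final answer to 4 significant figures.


v = pi * 1.4170 * 21.6540 / 60
v = 1.607 m/s


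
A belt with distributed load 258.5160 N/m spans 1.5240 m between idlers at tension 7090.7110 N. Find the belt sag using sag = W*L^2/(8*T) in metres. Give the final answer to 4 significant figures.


sag = 258.5160 * 1.5240^2 / (8 * 7090.7110)
sag = 0.01058 m


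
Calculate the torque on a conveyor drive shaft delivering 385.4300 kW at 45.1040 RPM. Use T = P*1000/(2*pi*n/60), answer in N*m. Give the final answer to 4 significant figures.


omega = 2*pi*45.1040/60 = 4.72328 rad/s
T = 385.4300*1000 / 4.72328
T = 81600 N*m


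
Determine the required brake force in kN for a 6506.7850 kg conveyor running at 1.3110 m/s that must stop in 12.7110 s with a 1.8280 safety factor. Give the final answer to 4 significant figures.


F = 6506.7850 * 1.3110 / 12.7110 * 1.8280 / 1000
F = 1.227 kN


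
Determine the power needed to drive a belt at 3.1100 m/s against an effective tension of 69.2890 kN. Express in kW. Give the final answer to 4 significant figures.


P = Te * v = 69.2890 * 3.1100
P = 215.5 kW


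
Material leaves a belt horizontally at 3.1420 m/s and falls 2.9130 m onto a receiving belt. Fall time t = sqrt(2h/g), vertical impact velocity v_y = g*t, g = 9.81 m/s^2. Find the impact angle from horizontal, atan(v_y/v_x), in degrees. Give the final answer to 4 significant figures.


t = sqrt(2*2.9130/9.81) = 0.770639 s
v_y = 9.81 * 0.770639 = 7.55997 m/s
angle = atan(7.55997 / 3.1420) = 67.43 deg


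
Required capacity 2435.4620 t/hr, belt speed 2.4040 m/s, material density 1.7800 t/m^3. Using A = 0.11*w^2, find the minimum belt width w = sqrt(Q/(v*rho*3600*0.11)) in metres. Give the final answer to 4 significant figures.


A_req = 2435.4620 / (2.4040 * 1.7800 * 3600) = 0.158097 m^2
w = sqrt(0.158097 / 0.11)
w = 1.199 m


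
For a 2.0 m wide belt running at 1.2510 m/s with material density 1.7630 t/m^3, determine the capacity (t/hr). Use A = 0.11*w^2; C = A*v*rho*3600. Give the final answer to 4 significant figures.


A = 0.11 * 2.0^2 = 0.44 m^2
C = 0.44 * 1.2510 * 1.7630 * 3600
C = 3494 t/hr


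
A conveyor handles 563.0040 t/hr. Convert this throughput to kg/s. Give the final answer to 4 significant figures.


m_dot = 563.0040 * 1000 / 3600
m_dot = 156.4 kg/s


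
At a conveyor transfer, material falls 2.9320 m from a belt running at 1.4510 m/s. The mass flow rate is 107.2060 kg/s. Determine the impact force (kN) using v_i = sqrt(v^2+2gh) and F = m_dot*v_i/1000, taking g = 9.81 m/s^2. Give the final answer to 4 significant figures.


v_i = sqrt(1.4510^2 + 2*9.81*2.9320) = 7.72213 m/s
F = 107.2060 * 7.72213 / 1000
F = 0.8279 kN


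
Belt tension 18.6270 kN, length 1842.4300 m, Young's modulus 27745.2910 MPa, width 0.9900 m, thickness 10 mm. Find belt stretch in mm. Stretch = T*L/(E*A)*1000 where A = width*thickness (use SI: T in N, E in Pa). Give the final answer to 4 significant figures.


A = 0.9900 * 0.01 = 0.00990 m^2
Stretch = 18.6270*1000 * 1842.4300 / (27745.2910e6 * 0.00990) * 1000
Stretch = 124.9 mm


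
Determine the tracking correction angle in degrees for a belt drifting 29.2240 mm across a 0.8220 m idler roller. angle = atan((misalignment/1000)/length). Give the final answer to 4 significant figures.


misalign_m = 29.2240 / 1000 = 0.029224 m
angle = atan(0.029224 / 0.8220)
angle = 2.036 deg


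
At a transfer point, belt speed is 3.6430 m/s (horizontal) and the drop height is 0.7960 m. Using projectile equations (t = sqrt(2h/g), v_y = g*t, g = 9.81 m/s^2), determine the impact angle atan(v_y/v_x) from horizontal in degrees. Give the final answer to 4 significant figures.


t = sqrt(2*0.7960/9.81) = 0.402844 s
v_y = 9.81 * 0.402844 = 3.9519 m/s
angle = atan(3.9519 / 3.6430) = 47.33 deg
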